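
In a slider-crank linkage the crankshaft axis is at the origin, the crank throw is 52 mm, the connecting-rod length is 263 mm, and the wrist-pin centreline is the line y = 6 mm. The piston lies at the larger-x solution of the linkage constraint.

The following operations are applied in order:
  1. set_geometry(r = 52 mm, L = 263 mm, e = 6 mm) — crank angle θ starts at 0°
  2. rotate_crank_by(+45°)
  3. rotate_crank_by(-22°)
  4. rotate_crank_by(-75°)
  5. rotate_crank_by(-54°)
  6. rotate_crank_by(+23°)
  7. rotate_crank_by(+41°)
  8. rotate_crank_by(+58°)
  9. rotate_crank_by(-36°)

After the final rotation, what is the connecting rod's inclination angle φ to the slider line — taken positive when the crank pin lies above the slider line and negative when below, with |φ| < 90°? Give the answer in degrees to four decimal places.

-5.1888

set_geometry: r = 52 mm, L = 263 mm, e = 6 mm; θ ← 0°
rotate_crank_by(+45°): θ ← 0° +45° = 45°
rotate_crank_by(-22°): θ ← 45° -22° = 23°
rotate_crank_by(-75°): θ ← 23° -75° = -52°
rotate_crank_by(-54°): θ ← -52° -54° = -106°
rotate_crank_by(+23°): θ ← -106° +23° = -83°
rotate_crank_by(+41°): θ ← -83° +41° = -42°
rotate_crank_by(+58°): θ ← -42° +58° = 16°
rotate_crank_by(-36°): θ ← 16° -36° = -20°
crank pin P = (r cos θ, r sin θ) = (48.864016, -17.785047)
h = r sin θ − e = -17.785047 − 6 = -23.785047
sin φ = h / L = -23.785047 / 263 = -0.09043744
φ = arcsin(-0.09043744) = -5.188773°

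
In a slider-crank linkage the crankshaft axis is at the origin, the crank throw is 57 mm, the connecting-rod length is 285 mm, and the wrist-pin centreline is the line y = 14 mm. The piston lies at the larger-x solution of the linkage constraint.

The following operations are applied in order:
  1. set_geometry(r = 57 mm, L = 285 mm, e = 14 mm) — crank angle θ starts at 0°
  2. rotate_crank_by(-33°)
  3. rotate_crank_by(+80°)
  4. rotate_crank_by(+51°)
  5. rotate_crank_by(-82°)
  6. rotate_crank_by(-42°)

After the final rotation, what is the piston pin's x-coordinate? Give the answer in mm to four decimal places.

333.5520

set_geometry: r = 57 mm, L = 285 mm, e = 14 mm; θ ← 0°
rotate_crank_by(-33°): θ ← 0° -33° = -33°
rotate_crank_by(+80°): θ ← -33° +80° = 47°
rotate_crank_by(+51°): θ ← 47° +51° = 98°
rotate_crank_by(-82°): θ ← 98° -82° = 16°
rotate_crank_by(-42°): θ ← 16° -42° = -26°
crank pin P = (r cos θ, r sin θ) = (51.231261, -24.987155)
h = r sin θ − e = -24.987155 − 14 = -38.987155
x = r cos θ + √(L² − h²) = 51.231261 + √(81225.0 − 1519.9983) = 51.231261 + 282.320743 = 333.552003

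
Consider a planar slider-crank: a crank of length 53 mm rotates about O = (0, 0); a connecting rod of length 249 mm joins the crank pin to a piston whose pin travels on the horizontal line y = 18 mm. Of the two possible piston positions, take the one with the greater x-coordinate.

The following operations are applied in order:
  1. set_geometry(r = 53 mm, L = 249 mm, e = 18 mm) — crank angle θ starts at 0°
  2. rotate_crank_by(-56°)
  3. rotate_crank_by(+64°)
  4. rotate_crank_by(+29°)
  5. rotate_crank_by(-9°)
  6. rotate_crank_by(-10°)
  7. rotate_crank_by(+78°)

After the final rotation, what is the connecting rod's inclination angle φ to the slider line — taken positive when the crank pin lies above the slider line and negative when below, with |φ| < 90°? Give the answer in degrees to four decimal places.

set_geometry: r = 53 mm, L = 249 mm, e = 18 mm; θ ← 0°
rotate_crank_by(-56°): θ ← 0° -56° = -56°
rotate_crank_by(+64°): θ ← -56° +64° = 8°
rotate_crank_by(+29°): θ ← 8° +29° = 37°
rotate_crank_by(-9°): θ ← 37° -9° = 28°
rotate_crank_by(-10°): θ ← 28° -10° = 18°
rotate_crank_by(+78°): θ ← 18° +78° = 96°
crank pin P = (r cos θ, r sin θ) = (-5.540009, 52.709660)
h = r sin θ − e = 52.709660 − 18 = 34.709660
sin φ = h / L = 34.709660 / 249 = 0.13939623
φ = arcsin(0.13939623) = 8.012910°

8.0129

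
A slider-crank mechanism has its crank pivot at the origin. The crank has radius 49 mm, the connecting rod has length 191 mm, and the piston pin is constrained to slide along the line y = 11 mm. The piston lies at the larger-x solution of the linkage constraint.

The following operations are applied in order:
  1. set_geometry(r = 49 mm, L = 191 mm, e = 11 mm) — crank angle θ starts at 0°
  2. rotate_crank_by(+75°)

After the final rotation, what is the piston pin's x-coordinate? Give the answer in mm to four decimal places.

set_geometry: r = 49 mm, L = 191 mm, e = 11 mm; θ ← 0°
rotate_crank_by(+75°): θ ← 0° +75° = 75°
crank pin P = (r cos θ, r sin θ) = (12.682133, 47.330365)
h = r sin θ − e = 47.330365 − 11 = 36.330365
x = r cos θ + √(L² − h²) = 12.682133 + √(36481.0 − 1319.8955) = 12.682133 + 187.512945 = 200.195078

200.1951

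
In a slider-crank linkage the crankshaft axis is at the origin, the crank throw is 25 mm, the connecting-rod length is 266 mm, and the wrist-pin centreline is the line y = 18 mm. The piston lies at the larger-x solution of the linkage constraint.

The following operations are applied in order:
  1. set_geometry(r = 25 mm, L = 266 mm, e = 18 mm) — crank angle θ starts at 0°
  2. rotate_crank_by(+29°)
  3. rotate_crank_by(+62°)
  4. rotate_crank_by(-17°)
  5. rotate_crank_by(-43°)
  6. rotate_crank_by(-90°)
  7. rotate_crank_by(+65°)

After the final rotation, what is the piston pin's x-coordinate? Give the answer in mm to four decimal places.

290.4176

set_geometry: r = 25 mm, L = 266 mm, e = 18 mm; θ ← 0°
rotate_crank_by(+29°): θ ← 0° +29° = 29°
rotate_crank_by(+62°): θ ← 29° +62° = 91°
rotate_crank_by(-17°): θ ← 91° -17° = 74°
rotate_crank_by(-43°): θ ← 74° -43° = 31°
rotate_crank_by(-90°): θ ← 31° -90° = -59°
rotate_crank_by(+65°): θ ← -59° +65° = 6°
crank pin P = (r cos θ, r sin θ) = (24.863047, 2.613212)
h = r sin θ − e = 2.613212 − 18 = -15.386788
x = r cos θ + √(L² − h²) = 24.863047 + √(70756.0 − 236.7533) = 24.863047 + 265.554602 = 290.417650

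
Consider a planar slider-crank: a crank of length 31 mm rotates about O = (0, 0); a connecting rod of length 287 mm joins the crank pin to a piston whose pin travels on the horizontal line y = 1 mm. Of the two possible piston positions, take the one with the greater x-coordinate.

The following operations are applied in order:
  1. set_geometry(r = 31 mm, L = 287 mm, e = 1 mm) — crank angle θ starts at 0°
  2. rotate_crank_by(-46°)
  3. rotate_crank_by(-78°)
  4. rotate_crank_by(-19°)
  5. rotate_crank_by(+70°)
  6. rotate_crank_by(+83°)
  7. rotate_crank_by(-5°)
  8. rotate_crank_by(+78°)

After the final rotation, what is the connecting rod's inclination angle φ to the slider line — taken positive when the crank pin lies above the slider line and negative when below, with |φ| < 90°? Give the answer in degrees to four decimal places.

5.9537

set_geometry: r = 31 mm, L = 287 mm, e = 1 mm; θ ← 0°
rotate_crank_by(-46°): θ ← 0° -46° = -46°
rotate_crank_by(-78°): θ ← -46° -78° = -124°
rotate_crank_by(-19°): θ ← -124° -19° = -143°
rotate_crank_by(+70°): θ ← -143° +70° = -73°
rotate_crank_by(+83°): θ ← -73° +83° = 10°
rotate_crank_by(-5°): θ ← 10° -5° = 5°
rotate_crank_by(+78°): θ ← 5° +78° = 83°
crank pin P = (r cos θ, r sin θ) = (3.777950, 30.768931)
h = r sin θ − e = 30.768931 − 1 = 29.768931
sin φ = h / L = 29.768931 / 287 = 0.10372450
φ = arcsin(0.10372450) = 5.953684°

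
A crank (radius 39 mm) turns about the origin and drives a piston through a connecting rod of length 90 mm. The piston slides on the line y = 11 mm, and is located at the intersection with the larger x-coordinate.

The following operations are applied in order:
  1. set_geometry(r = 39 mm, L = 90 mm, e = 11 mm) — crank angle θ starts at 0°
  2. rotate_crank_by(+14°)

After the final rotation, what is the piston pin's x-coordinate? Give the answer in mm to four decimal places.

set_geometry: r = 39 mm, L = 90 mm, e = 11 mm; θ ← 0°
rotate_crank_by(+14°): θ ← 0° +14° = 14°
crank pin P = (r cos θ, r sin θ) = (37.841533, 9.434954)
h = r sin θ − e = 9.434954 − 11 = -1.565046
x = r cos θ + √(L² − h²) = 37.841533 + √(8100.0 − 2.4494) = 37.841533 + 89.986391 = 127.827925

127.8279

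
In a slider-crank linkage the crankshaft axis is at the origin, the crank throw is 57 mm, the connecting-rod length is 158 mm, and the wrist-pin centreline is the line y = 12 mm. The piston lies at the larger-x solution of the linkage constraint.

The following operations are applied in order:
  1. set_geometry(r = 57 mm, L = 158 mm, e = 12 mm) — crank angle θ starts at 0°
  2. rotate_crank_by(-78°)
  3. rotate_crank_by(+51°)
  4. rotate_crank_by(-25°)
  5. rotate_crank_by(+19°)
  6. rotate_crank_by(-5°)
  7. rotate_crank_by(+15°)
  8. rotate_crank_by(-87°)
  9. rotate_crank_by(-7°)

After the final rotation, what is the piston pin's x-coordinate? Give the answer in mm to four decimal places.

set_geometry: r = 57 mm, L = 158 mm, e = 12 mm; θ ← 0°
rotate_crank_by(-78°): θ ← 0° -78° = -78°
rotate_crank_by(+51°): θ ← -78° +51° = -27°
rotate_crank_by(-25°): θ ← -27° -25° = -52°
rotate_crank_by(+19°): θ ← -52° +19° = -33°
rotate_crank_by(-5°): θ ← -33° -5° = -38°
rotate_crank_by(+15°): θ ← -38° +15° = -23°
rotate_crank_by(-87°): θ ← -23° -87° = -110°
rotate_crank_by(-7°): θ ← -110° -7° = -117°
crank pin P = (r cos θ, r sin θ) = (-25.877458, -50.787372)
h = r sin θ − e = -50.787372 − 12 = -62.787372
x = r cos θ + √(L² − h²) = -25.877458 + √(24964.0 − 3942.2541) = -25.877458 + 144.988779 = 119.111320

119.1113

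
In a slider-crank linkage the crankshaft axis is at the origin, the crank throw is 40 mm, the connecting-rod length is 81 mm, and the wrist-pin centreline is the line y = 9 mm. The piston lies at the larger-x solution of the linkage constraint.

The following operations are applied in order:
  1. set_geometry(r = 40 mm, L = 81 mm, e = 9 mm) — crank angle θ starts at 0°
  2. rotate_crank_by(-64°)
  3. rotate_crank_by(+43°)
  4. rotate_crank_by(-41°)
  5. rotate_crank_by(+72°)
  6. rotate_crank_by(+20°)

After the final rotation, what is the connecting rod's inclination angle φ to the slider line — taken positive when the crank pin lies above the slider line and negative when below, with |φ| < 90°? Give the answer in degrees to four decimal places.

7.8050

set_geometry: r = 40 mm, L = 81 mm, e = 9 mm; θ ← 0°
rotate_crank_by(-64°): θ ← 0° -64° = -64°
rotate_crank_by(+43°): θ ← -64° +43° = -21°
rotate_crank_by(-41°): θ ← -21° -41° = -62°
rotate_crank_by(+72°): θ ← -62° +72° = 10°
rotate_crank_by(+20°): θ ← 10° +20° = 30°
crank pin P = (r cos θ, r sin θ) = (34.641016, 20.000000)
h = r sin θ − e = 20.000000 − 9 = 11.000000
sin φ = h / L = 11.000000 / 81 = 0.13580247
φ = arcsin(0.13580247) = 7.805025°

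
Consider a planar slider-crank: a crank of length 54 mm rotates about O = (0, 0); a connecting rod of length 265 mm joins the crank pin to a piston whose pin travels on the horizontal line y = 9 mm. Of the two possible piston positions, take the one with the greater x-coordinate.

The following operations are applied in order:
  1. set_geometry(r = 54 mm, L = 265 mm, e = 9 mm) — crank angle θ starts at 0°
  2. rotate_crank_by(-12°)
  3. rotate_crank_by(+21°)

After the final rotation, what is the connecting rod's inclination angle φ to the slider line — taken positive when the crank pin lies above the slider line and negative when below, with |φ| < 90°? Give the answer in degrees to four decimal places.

set_geometry: r = 54 mm, L = 265 mm, e = 9 mm; θ ← 0°
rotate_crank_by(-12°): θ ← 0° -12° = -12°
rotate_crank_by(+21°): θ ← -12° +21° = 9°
crank pin P = (r cos θ, r sin θ) = (53.335170, 8.447461)
h = r sin θ − e = 8.447461 − 9 = -0.552539
sin φ = h / L = -0.552539 / 265 = -0.00208505
φ = arcsin(-0.00208505) = -0.119465°

-0.1195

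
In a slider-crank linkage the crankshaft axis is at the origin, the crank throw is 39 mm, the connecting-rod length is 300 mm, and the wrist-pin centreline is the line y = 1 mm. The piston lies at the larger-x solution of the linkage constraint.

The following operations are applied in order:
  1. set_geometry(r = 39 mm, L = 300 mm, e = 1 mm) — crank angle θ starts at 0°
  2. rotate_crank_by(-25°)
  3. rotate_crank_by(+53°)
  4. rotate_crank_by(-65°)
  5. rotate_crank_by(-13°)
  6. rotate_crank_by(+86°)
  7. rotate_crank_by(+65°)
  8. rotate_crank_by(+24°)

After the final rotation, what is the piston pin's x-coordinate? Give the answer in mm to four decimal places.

set_geometry: r = 39 mm, L = 300 mm, e = 1 mm; θ ← 0°
rotate_crank_by(-25°): θ ← 0° -25° = -25°
rotate_crank_by(+53°): θ ← -25° +53° = 28°
rotate_crank_by(-65°): θ ← 28° -65° = -37°
rotate_crank_by(-13°): θ ← -37° -13° = -50°
rotate_crank_by(+86°): θ ← -50° +86° = 36°
rotate_crank_by(+65°): θ ← 36° +65° = 101°
rotate_crank_by(+24°): θ ← 101° +24° = 125°
crank pin P = (r cos θ, r sin θ) = (-22.369481, 31.946930)
h = r sin θ − e = 31.946930 − 1 = 30.946930
x = r cos θ + √(L² − h²) = -22.369481 + √(90000.0 − 957.7125) = -22.369481 + 298.399543 = 276.030062

276.0301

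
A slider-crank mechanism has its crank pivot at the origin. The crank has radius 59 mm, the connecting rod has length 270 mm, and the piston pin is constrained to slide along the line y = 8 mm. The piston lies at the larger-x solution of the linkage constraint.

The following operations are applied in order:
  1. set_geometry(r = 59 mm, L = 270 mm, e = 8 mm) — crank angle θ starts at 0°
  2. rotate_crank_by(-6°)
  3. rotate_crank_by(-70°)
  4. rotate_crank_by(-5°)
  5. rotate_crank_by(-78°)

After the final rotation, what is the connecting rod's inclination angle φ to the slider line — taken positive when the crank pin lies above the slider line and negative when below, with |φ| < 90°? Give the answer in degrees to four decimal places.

-6.1966

set_geometry: r = 59 mm, L = 270 mm, e = 8 mm; θ ← 0°
rotate_crank_by(-6°): θ ← 0° -6° = -6°
rotate_crank_by(-70°): θ ← -6° -70° = -76°
rotate_crank_by(-5°): θ ← -76° -5° = -81°
rotate_crank_by(-78°): θ ← -81° -78° = -159°
crank pin P = (r cos θ, r sin θ) = (-55.081245, -21.143709)
h = r sin θ − e = -21.143709 − 8 = -29.143709
sin φ = h / L = -29.143709 / 270 = -0.10793966
φ = arcsin(-0.10793966) = -6.196560°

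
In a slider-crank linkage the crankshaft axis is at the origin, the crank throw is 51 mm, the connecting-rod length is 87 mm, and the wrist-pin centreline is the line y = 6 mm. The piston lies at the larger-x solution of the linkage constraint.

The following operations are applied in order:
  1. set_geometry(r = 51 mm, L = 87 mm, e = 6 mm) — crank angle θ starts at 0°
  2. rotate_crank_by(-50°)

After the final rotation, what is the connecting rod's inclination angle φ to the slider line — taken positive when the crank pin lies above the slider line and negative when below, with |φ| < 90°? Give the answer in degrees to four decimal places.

set_geometry: r = 51 mm, L = 87 mm, e = 6 mm; θ ← 0°
rotate_crank_by(-50°): θ ← 0° -50° = -50°
crank pin P = (r cos θ, r sin θ) = (32.782168, -39.068267)
h = r sin θ − e = -39.068267 − 6 = -45.068267
sin φ = h / L = -45.068267 / 87 = -0.51802605
φ = arcsin(-0.51802605) = -31.199936°

-31.1999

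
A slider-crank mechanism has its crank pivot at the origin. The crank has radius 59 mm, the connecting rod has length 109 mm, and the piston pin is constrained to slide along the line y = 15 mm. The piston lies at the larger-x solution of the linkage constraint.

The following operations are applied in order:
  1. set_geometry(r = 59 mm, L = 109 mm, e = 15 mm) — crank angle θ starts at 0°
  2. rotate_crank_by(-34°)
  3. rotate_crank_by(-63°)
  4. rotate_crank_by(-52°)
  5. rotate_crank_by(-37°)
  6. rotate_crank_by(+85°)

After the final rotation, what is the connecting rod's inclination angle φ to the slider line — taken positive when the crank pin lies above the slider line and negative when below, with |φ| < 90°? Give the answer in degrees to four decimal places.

set_geometry: r = 59 mm, L = 109 mm, e = 15 mm; θ ← 0°
rotate_crank_by(-34°): θ ← 0° -34° = -34°
rotate_crank_by(-63°): θ ← -34° -63° = -97°
rotate_crank_by(-52°): θ ← -97° -52° = -149°
rotate_crank_by(-37°): θ ← -149° -37° = -186°
rotate_crank_by(+85°): θ ← -186° +85° = -101°
crank pin P = (r cos θ, r sin θ) = (-11.257731, -57.916004)
h = r sin θ − e = -57.916004 − 15 = -72.916004
sin φ = h / L = -72.916004 / 109 = -0.66895416
φ = arcsin(-0.66895416) = -41.986398°

-41.9864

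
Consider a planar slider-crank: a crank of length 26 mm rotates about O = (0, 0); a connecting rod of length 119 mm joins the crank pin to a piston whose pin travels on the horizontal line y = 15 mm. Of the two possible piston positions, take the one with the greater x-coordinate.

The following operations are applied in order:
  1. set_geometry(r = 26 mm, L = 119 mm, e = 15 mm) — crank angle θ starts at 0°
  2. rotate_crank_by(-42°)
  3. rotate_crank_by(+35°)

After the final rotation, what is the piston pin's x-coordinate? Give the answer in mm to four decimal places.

143.4111

set_geometry: r = 26 mm, L = 119 mm, e = 15 mm; θ ← 0°
rotate_crank_by(-42°): θ ← 0° -42° = -42°
rotate_crank_by(+35°): θ ← -42° +35° = -7°
crank pin P = (r cos θ, r sin θ) = (25.806200, -3.168603)
h = r sin θ − e = -3.168603 − 15 = -18.168603
x = r cos θ + √(L² − h²) = 25.806200 + √(14161.0 − 330.0981) = 25.806200 + 117.604855 = 143.411055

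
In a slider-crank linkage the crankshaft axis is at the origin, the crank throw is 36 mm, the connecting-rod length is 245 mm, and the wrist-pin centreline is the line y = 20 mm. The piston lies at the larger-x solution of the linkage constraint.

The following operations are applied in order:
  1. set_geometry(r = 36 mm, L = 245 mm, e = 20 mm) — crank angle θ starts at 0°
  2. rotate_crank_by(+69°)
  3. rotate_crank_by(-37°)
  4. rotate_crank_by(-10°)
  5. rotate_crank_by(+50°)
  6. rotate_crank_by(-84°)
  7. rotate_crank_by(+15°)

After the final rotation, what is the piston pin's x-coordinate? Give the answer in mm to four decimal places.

280.2800

set_geometry: r = 36 mm, L = 245 mm, e = 20 mm; θ ← 0°
rotate_crank_by(+69°): θ ← 0° +69° = 69°
rotate_crank_by(-37°): θ ← 69° -37° = 32°
rotate_crank_by(-10°): θ ← 32° -10° = 22°
rotate_crank_by(+50°): θ ← 22° +50° = 72°
rotate_crank_by(-84°): θ ← 72° -84° = -12°
rotate_crank_by(+15°): θ ← -12° +15° = 3°
crank pin P = (r cos θ, r sin θ) = (35.950663, 1.884094)
h = r sin θ − e = 1.884094 − 20 = -18.115906
x = r cos θ + √(L² − h²) = 35.950663 + √(60025.0 − 328.1860) = 35.950663 + 244.329315 = 280.279978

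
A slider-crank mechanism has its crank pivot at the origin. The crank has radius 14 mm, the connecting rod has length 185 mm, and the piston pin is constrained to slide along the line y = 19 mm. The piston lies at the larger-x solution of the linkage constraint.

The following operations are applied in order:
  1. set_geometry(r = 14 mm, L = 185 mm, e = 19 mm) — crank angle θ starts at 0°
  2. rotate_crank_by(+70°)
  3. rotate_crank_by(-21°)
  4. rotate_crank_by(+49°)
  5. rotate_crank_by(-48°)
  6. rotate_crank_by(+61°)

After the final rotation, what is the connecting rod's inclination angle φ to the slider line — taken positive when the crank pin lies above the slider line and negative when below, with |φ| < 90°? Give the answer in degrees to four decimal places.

-1.8368

set_geometry: r = 14 mm, L = 185 mm, e = 19 mm; θ ← 0°
rotate_crank_by(+70°): θ ← 0° +70° = 70°
rotate_crank_by(-21°): θ ← 70° -21° = 49°
rotate_crank_by(+49°): θ ← 49° +49° = 98°
rotate_crank_by(-48°): θ ← 98° -48° = 50°
rotate_crank_by(+61°): θ ← 50° +61° = 111°
crank pin P = (r cos θ, r sin θ) = (-5.017151, 13.070126)
h = r sin θ − e = 13.070126 − 19 = -5.929874
sin φ = h / L = -5.929874 / 185 = -0.03205337
φ = arcsin(-0.03205337) = -1.836838°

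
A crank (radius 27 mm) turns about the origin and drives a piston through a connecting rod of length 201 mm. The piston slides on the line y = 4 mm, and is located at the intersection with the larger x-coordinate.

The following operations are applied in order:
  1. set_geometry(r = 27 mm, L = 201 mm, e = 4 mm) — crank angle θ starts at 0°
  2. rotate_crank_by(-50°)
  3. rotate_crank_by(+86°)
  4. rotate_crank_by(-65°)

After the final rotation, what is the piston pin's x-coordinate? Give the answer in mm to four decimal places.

223.8869

set_geometry: r = 27 mm, L = 201 mm, e = 4 mm; θ ← 0°
rotate_crank_by(-50°): θ ← 0° -50° = -50°
rotate_crank_by(+86°): θ ← -50° +86° = 36°
rotate_crank_by(-65°): θ ← 36° -65° = -29°
crank pin P = (r cos θ, r sin θ) = (23.614732, -13.089860)
h = r sin θ − e = -13.089860 − 4 = -17.089860
x = r cos θ + √(L² − h²) = 23.614732 + √(40401.0 − 292.0633) = 23.614732 + 200.272157 = 223.886889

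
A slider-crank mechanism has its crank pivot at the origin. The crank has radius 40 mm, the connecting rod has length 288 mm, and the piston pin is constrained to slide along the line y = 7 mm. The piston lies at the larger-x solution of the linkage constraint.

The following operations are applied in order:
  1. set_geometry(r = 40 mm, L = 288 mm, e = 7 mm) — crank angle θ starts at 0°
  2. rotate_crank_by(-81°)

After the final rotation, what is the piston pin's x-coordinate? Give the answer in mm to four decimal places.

290.4775

set_geometry: r = 40 mm, L = 288 mm, e = 7 mm; θ ← 0°
rotate_crank_by(-81°): θ ← 0° -81° = -81°
crank pin P = (r cos θ, r sin θ) = (6.257379, -39.507534)
h = r sin θ − e = -39.507534 − 7 = -46.507534
x = r cos θ + √(L² − h²) = 6.257379 + √(82944.0 − 2162.9507) = 6.257379 + 284.220072 = 290.477451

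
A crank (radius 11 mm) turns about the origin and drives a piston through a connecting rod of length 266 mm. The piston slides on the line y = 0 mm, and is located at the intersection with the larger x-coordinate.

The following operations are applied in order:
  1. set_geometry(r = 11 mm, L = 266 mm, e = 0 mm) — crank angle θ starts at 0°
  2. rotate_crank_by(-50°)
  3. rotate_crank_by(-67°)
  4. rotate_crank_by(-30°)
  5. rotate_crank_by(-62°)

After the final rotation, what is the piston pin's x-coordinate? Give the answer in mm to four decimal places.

256.3257

set_geometry: r = 11 mm, L = 266 mm, e = 0 mm; θ ← 0°
rotate_crank_by(-50°): θ ← 0° -50° = -50°
rotate_crank_by(-67°): θ ← -50° -67° = -117°
rotate_crank_by(-30°): θ ← -117° -30° = -147°
rotate_crank_by(-62°): θ ← -147° -62° = -209°
crank pin P = (r cos θ, r sin θ) = (-9.620817, 5.332906)
h = r sin θ − e = 5.332906 − 0 = 5.332906
x = r cos θ + √(L² − h²) = -9.620817 + √(70756.0 − 28.4399) = -9.620817 + 265.946536 = 256.325719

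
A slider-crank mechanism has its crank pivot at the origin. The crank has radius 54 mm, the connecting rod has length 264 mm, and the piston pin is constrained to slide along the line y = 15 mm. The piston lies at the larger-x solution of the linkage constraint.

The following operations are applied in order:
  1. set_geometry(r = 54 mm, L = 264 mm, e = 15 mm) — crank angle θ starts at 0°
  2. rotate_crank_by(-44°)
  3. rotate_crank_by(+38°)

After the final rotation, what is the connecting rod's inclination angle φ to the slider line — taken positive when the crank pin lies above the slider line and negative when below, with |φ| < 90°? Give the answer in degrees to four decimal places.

-4.4851

set_geometry: r = 54 mm, L = 264 mm, e = 15 mm; θ ← 0°
rotate_crank_by(-44°): θ ← 0° -44° = -44°
rotate_crank_by(+38°): θ ← -44° +38° = -6°
crank pin P = (r cos θ, r sin θ) = (53.704182, -5.644537)
h = r sin θ − e = -5.644537 − 15 = -20.644537
sin φ = h / L = -20.644537 / 264 = -0.07819900
φ = arcsin(-0.07819900) = -4.485052°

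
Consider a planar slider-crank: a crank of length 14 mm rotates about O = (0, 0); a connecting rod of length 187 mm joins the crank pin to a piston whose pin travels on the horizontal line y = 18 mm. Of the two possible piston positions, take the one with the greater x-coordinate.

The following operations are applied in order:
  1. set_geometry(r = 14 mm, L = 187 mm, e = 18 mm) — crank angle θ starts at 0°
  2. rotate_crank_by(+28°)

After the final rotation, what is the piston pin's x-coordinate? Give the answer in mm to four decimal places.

set_geometry: r = 14 mm, L = 187 mm, e = 18 mm; θ ← 0°
rotate_crank_by(+28°): θ ← 0° +28° = 28°
crank pin P = (r cos θ, r sin θ) = (12.361266, 6.572602)
h = r sin θ − e = 6.572602 − 18 = -11.427398
x = r cos θ + √(L² − h²) = 12.361266 + √(34969.0 − 130.5854) = 12.361266 + 186.650515 = 199.011781

199.0118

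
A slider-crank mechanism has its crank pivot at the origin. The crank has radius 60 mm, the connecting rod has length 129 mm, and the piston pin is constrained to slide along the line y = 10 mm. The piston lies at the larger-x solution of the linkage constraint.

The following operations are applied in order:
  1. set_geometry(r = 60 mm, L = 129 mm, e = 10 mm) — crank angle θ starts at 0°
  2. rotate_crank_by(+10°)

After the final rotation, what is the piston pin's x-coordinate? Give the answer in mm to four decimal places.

set_geometry: r = 60 mm, L = 129 mm, e = 10 mm; θ ← 0°
rotate_crank_by(+10°): θ ← 0° +10° = 10°
crank pin P = (r cos θ, r sin θ) = (59.088465, 10.418891)
h = r sin θ − e = 10.418891 − 10 = 0.418891
x = r cos θ + √(L² − h²) = 59.088465 + √(16641.0 − 0.1755) = 59.088465 + 128.999320 = 188.087785

188.0878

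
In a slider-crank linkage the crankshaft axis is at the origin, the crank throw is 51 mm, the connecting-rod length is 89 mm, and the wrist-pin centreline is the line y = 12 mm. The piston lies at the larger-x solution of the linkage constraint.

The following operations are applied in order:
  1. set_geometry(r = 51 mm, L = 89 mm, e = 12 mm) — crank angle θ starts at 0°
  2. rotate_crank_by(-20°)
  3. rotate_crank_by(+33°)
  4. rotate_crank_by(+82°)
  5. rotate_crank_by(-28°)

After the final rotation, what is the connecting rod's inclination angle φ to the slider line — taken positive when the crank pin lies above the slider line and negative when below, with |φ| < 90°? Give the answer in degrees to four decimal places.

23.1194

set_geometry: r = 51 mm, L = 89 mm, e = 12 mm; θ ← 0°
rotate_crank_by(-20°): θ ← 0° -20° = -20°
rotate_crank_by(+33°): θ ← -20° +33° = 13°
rotate_crank_by(+82°): θ ← 13° +82° = 95°
rotate_crank_by(-28°): θ ← 95° -28° = 67°
crank pin P = (r cos θ, r sin θ) = (19.927288, 46.945748)
h = r sin θ − e = 46.945748 − 12 = 34.945748
sin φ = h / L = 34.945748 / 89 = 0.39264885
φ = arcsin(0.39264885) = 23.119419°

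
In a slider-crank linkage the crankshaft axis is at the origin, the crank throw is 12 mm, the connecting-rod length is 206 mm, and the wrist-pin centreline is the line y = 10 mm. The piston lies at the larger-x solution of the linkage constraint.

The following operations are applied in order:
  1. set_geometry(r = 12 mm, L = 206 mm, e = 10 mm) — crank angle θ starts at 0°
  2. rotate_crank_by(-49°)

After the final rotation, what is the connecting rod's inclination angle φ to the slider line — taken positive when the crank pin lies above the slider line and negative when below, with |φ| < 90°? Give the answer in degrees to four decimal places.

set_geometry: r = 12 mm, L = 206 mm, e = 10 mm; θ ← 0°
rotate_crank_by(-49°): θ ← 0° -49° = -49°
crank pin P = (r cos θ, r sin θ) = (7.872708, -9.056515)
h = r sin θ − e = -9.056515 − 10 = -19.056515
sin φ = h / L = -19.056515 / 206 = -0.09250735
φ = arcsin(-0.09250735) = -5.307870°

-5.3079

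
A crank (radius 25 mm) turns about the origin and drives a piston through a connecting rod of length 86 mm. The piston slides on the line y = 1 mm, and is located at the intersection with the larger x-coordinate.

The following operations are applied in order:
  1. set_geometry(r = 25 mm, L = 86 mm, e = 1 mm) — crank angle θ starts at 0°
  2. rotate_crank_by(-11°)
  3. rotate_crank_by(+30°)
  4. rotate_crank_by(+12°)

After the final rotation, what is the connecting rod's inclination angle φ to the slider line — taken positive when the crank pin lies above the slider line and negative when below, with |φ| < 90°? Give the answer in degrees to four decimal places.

set_geometry: r = 25 mm, L = 86 mm, e = 1 mm; θ ← 0°
rotate_crank_by(-11°): θ ← 0° -11° = -11°
rotate_crank_by(+30°): θ ← -11° +30° = 19°
rotate_crank_by(+12°): θ ← 19° +12° = 31°
crank pin P = (r cos θ, r sin θ) = (21.429183, 12.875952)
h = r sin θ − e = 12.875952 − 1 = 11.875952
sin φ = h / L = 11.875952 / 86 = 0.13809246
φ = arcsin(0.13809246) = 7.937480°

7.9375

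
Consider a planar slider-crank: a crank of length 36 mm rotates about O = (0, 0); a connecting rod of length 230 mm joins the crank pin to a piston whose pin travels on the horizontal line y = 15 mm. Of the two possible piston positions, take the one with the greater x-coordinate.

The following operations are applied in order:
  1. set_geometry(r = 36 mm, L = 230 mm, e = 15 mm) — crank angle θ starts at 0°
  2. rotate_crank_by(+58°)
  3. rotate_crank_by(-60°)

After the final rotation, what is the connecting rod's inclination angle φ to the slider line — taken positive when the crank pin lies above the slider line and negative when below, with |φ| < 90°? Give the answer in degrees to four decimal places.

set_geometry: r = 36 mm, L = 230 mm, e = 15 mm; θ ← 0°
rotate_crank_by(+58°): θ ← 0° +58° = 58°
rotate_crank_by(-60°): θ ← 58° -60° = -2°
crank pin P = (r cos θ, r sin θ) = (35.978070, -1.256382)
h = r sin θ − e = -1.256382 − 15 = -16.256382
sin φ = h / L = -16.256382 / 230 = -0.07067992
φ = arcsin(-0.07067992) = -4.053041°

-4.0530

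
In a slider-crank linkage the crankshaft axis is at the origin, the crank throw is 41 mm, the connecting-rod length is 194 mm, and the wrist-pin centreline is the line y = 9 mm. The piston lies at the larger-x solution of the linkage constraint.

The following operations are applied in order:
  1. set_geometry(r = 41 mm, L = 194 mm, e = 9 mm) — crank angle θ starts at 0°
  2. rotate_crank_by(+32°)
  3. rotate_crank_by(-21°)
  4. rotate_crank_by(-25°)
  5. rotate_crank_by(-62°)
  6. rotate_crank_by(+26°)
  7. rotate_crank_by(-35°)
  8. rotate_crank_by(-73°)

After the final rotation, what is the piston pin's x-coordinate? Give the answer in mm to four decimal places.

154.4501

set_geometry: r = 41 mm, L = 194 mm, e = 9 mm; θ ← 0°
rotate_crank_by(+32°): θ ← 0° +32° = 32°
rotate_crank_by(-21°): θ ← 32° -21° = 11°
rotate_crank_by(-25°): θ ← 11° -25° = -14°
rotate_crank_by(-62°): θ ← -14° -62° = -76°
rotate_crank_by(+26°): θ ← -76° +26° = -50°
rotate_crank_by(-35°): θ ← -50° -35° = -85°
rotate_crank_by(-73°): θ ← -85° -73° = -158°
crank pin P = (r cos θ, r sin θ) = (-38.014538, -15.358870)
h = r sin θ − e = -15.358870 − 9 = -24.358870
x = r cos θ + √(L² − h²) = -38.014538 + √(37636.0 − 593.3546) = -38.014538 + 192.464660 = 154.450122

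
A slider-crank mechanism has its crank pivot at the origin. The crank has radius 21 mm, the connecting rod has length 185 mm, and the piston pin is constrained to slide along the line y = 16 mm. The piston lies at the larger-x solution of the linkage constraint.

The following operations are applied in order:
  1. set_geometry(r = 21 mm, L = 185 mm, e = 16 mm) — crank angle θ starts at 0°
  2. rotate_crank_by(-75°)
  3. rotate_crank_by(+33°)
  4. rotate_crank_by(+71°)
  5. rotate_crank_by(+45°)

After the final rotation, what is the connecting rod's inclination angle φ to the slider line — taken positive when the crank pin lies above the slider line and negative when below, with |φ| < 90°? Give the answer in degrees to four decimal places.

set_geometry: r = 21 mm, L = 185 mm, e = 16 mm; θ ← 0°
rotate_crank_by(-75°): θ ← 0° -75° = -75°
rotate_crank_by(+33°): θ ← -75° +33° = -42°
rotate_crank_by(+71°): θ ← -42° +71° = 29°
rotate_crank_by(+45°): θ ← 29° +45° = 74°
crank pin P = (r cos θ, r sin θ) = (5.788384, 20.186496)
h = r sin θ − e = 20.186496 − 16 = 4.186496
sin φ = h / L = 4.186496 / 185 = 0.02262971
φ = arcsin(0.02262971) = 1.296697°

1.2967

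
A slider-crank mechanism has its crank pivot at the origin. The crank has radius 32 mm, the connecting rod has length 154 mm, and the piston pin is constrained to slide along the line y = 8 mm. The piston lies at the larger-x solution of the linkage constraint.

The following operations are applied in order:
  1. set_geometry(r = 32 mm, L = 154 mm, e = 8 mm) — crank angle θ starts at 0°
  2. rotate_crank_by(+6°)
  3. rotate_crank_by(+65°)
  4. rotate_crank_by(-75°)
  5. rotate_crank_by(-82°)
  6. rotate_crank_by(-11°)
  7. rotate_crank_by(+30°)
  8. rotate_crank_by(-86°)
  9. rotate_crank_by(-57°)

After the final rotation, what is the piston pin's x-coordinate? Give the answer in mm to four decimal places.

126.0793

set_geometry: r = 32 mm, L = 154 mm, e = 8 mm; θ ← 0°
rotate_crank_by(+6°): θ ← 0° +6° = 6°
rotate_crank_by(+65°): θ ← 6° +65° = 71°
rotate_crank_by(-75°): θ ← 71° -75° = -4°
rotate_crank_by(-82°): θ ← -4° -82° = -86°
rotate_crank_by(-11°): θ ← -86° -11° = -97°
rotate_crank_by(+30°): θ ← -97° +30° = -67°
rotate_crank_by(-86°): θ ← -67° -86° = -153°
rotate_crank_by(-57°): θ ← -153° -57° = -210°
crank pin P = (r cos θ, r sin θ) = (-27.712813, 16.000000)
h = r sin θ − e = 16.000000 − 8 = 8.000000
x = r cos θ + √(L² − h²) = -27.712813 + √(23716.0 − 64.0000) = -27.712813 + 153.792067 = 126.079254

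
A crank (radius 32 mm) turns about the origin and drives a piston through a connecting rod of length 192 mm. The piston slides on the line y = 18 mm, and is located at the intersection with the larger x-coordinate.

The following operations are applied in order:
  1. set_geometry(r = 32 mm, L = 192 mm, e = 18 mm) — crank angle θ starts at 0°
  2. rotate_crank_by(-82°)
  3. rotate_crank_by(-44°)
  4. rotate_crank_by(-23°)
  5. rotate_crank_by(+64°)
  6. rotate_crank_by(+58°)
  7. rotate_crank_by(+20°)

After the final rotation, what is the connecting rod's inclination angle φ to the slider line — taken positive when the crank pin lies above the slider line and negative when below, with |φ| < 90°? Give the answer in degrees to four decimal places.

-6.5495

set_geometry: r = 32 mm, L = 192 mm, e = 18 mm; θ ← 0°
rotate_crank_by(-82°): θ ← 0° -82° = -82°
rotate_crank_by(-44°): θ ← -82° -44° = -126°
rotate_crank_by(-23°): θ ← -126° -23° = -149°
rotate_crank_by(+64°): θ ← -149° +64° = -85°
rotate_crank_by(+58°): θ ← -85° +58° = -27°
rotate_crank_by(+20°): θ ← -27° +20° = -7°
crank pin P = (r cos θ, r sin θ) = (31.761477, -3.899819)
h = r sin θ − e = -3.899819 − 18 = -21.899819
sin φ = h / L = -21.899819 / 192 = -0.11406156
φ = arcsin(-0.11406156) = -6.549500°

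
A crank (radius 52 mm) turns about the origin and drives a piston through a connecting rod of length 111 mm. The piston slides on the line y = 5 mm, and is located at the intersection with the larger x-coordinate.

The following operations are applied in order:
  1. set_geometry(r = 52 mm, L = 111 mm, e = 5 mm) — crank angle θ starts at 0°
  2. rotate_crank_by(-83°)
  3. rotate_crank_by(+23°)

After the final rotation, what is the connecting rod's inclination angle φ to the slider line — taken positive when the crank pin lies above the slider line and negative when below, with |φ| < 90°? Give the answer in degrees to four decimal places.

-26.7919

set_geometry: r = 52 mm, L = 111 mm, e = 5 mm; θ ← 0°
rotate_crank_by(-83°): θ ← 0° -83° = -83°
rotate_crank_by(+23°): θ ← -83° +23° = -60°
crank pin P = (r cos θ, r sin θ) = (26.000000, -45.033321)
h = r sin θ − e = -45.033321 − 5 = -50.033321
sin φ = h / L = -50.033321 / 111 = -0.45075064
φ = arcsin(-0.45075064) = -26.791854°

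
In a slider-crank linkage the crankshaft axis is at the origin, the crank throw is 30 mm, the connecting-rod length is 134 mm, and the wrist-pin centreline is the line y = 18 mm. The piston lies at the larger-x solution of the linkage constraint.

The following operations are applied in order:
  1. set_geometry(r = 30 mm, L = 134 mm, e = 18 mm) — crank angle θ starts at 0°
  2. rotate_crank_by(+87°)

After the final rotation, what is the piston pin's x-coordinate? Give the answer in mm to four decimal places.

135.0354

set_geometry: r = 30 mm, L = 134 mm, e = 18 mm; θ ← 0°
rotate_crank_by(+87°): θ ← 0° +87° = 87°
crank pin P = (r cos θ, r sin θ) = (1.570079, 29.958886)
h = r sin θ − e = 29.958886 − 18 = 11.958886
x = r cos θ + √(L² − h²) = 1.570079 + √(17956.0 − 143.0150) = 1.570079 + 133.465295 = 135.035374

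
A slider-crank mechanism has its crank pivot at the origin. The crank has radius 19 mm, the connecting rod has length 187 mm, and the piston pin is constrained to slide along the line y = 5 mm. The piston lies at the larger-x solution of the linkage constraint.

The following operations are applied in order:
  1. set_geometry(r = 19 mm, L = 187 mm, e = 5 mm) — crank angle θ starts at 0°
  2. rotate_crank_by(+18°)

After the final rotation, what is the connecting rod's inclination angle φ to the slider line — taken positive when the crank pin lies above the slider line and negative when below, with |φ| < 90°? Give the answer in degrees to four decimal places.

set_geometry: r = 19 mm, L = 187 mm, e = 5 mm; θ ← 0°
rotate_crank_by(+18°): θ ← 0° +18° = 18°
crank pin P = (r cos θ, r sin θ) = (18.070074, 5.871323)
h = r sin θ − e = 5.871323 − 5 = 0.871323
sin φ = h / L = 0.871323 / 187 = 0.00465948
φ = arcsin(0.00465948) = 0.266970°

0.2670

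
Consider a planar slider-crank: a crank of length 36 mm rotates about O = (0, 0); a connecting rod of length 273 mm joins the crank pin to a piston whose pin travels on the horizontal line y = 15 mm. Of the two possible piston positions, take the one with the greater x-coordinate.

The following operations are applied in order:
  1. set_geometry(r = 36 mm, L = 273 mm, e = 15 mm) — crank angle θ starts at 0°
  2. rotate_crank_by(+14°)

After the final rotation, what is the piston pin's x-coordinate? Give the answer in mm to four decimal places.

set_geometry: r = 36 mm, L = 273 mm, e = 15 mm; θ ← 0°
rotate_crank_by(+14°): θ ← 0° +14° = 14°
crank pin P = (r cos θ, r sin θ) = (34.930646, 8.709188)
h = r sin θ − e = 8.709188 − 15 = -6.290812
x = r cos θ + √(L² − h²) = 34.930646 + √(74529.0 − 39.5743) = 34.930646 + 272.927510 = 307.858156

307.8582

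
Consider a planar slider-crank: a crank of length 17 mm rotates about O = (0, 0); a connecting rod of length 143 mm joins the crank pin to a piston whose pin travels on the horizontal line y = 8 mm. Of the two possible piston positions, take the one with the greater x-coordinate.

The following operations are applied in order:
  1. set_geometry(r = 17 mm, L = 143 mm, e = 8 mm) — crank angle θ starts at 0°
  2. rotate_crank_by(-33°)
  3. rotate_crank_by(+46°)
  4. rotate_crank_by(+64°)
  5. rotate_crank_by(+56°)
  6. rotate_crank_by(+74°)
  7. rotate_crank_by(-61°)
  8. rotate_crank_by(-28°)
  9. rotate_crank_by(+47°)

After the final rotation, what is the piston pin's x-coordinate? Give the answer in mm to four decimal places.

set_geometry: r = 17 mm, L = 143 mm, e = 8 mm; θ ← 0°
rotate_crank_by(-33°): θ ← 0° -33° = -33°
rotate_crank_by(+46°): θ ← -33° +46° = 13°
rotate_crank_by(+64°): θ ← 13° +64° = 77°
rotate_crank_by(+56°): θ ← 77° +56° = 133°
rotate_crank_by(+74°): θ ← 133° +74° = 207°
rotate_crank_by(-61°): θ ← 207° -61° = 146°
rotate_crank_by(-28°): θ ← 146° -28° = 118°
rotate_crank_by(+47°): θ ← 118° +47° = 165°
crank pin P = (r cos θ, r sin θ) = (-16.420739, 4.399924)
h = r sin θ − e = 4.399924 − 8 = -3.600076
x = r cos θ + √(L² − h²) = -16.420739 + √(20449.0 − 12.9605) = -16.420739 + 142.954676 = 126.533937

126.5339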